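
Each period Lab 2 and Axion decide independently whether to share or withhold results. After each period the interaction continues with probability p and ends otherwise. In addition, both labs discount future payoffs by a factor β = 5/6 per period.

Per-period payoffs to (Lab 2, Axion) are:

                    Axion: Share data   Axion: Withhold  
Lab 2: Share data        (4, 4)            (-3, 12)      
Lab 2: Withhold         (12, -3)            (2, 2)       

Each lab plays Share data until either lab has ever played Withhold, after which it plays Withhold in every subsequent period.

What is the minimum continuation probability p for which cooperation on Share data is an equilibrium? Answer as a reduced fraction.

With continuation probability p and discount β, the effective per-period discount factor is βp.
Grim-trigger IC: βp ≥ (12−4)/(12−2) = 4/5.
So p ≥ (4/5)/(5/6) = 24/25.

24/25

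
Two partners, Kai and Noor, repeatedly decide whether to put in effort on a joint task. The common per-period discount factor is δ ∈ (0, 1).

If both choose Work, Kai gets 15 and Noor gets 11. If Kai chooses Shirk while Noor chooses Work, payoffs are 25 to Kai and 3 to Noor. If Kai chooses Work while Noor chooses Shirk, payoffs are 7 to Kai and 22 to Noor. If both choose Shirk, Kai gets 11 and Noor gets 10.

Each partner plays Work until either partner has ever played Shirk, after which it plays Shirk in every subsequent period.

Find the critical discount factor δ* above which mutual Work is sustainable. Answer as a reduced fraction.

11/12

Kai: cooperation gives 15 each period; deviation gives 25 once then 11 forever.
  15/(1−δ) ≥ 25 + 11δ/(1−δ) ⇒ δ ≥ 10/14 = 5/7.
Noor: cooperation gives 11 each period; deviation gives 22 once then 10 forever.
  δ ≥ 11/12.
Both must hold, so the binding constraint is Noor's: δ ≥ 11/12.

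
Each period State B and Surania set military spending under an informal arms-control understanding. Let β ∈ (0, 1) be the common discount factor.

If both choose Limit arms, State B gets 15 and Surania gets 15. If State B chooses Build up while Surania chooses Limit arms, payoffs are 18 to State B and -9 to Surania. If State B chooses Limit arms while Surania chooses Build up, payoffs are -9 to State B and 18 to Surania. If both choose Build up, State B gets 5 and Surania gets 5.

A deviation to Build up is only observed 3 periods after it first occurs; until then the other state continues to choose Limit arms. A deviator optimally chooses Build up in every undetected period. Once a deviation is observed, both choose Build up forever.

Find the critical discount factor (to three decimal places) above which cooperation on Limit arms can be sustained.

0.613

A deviator earns 18 for 3 periods, then 5 forever; cooperating earns 15 forever. Multiplying the IC by (1−β):
15 ≥ 18(1−β^3) + 5β^3, so 13·β^3 ≥ 3 and β^3 ≥ 3/13.
β ≥ (3/13)^(1/3) ≈ 0.613.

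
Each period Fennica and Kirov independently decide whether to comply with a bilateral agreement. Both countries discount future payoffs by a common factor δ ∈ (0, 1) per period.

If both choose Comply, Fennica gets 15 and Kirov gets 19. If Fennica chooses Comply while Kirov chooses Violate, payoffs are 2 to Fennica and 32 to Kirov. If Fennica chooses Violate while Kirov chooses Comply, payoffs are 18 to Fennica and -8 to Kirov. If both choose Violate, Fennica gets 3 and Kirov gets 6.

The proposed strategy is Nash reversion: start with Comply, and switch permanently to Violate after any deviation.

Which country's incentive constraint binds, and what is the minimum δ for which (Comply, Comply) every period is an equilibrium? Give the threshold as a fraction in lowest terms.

Kirov; δ ≥ 1/2

Fennica: cooperation gives 15 each period; deviation gives 18 once then 3 forever.
  15/(1−δ) ≥ 18 + 3δ/(1−δ) ⇒ δ ≥ 3/15 = 1/5.
Kirov: cooperation gives 19 each period; deviation gives 32 once then 6 forever.
  δ ≥ 13/26 = 1/2.
Both must hold, so the binding constraint is Kirov's: δ ≥ 1/2.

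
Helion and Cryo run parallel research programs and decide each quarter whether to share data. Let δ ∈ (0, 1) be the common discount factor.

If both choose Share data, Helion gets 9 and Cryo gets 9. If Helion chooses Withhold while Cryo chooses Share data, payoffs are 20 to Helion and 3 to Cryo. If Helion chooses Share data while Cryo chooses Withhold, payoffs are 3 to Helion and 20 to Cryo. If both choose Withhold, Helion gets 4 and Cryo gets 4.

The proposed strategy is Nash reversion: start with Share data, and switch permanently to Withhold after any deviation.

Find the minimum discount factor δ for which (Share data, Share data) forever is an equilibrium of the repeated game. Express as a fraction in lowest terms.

11/16

9/(1−δ) ≥ 20 + 4δ/(1−δ)
9 ≥ 20 − 16δ
δ ≥ 11/16.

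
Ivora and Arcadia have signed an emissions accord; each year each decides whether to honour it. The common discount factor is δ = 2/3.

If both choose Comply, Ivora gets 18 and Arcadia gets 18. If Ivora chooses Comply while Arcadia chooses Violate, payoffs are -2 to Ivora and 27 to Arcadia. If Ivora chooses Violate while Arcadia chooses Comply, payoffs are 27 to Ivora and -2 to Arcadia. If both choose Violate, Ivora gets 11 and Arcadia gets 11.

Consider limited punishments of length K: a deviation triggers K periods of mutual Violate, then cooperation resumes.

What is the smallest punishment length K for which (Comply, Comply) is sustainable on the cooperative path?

IC: δ(1−δ^K)/(1−δ) ≥ (27−18)/(18−11) = 9/7.
With δ = 2/3: need 1 − δ^K ≥ 9/7·(1−2/3)/(2/3), i.e. δ^K ≤ 0.3571.
Since (2/3)^2 = 0.4444 and (2/3)^3 = 0.2963, the smallest such K is 3.

3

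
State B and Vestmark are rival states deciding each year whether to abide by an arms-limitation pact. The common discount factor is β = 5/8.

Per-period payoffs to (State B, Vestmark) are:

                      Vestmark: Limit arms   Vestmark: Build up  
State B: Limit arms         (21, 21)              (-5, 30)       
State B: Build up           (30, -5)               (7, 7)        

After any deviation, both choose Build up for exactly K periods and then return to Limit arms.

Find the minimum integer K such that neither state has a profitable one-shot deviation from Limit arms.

IC: β(1−β^K)/(1−β) ≥ (30−21)/(21−7) = 9/14.
With β = 5/8: need 1 − β^K ≥ 9/14·(1−5/8)/(5/8), i.e. β^K ≤ 0.6143.
Since (5/8)^1 = 0.6250 and (5/8)^2 = 0.3906, the smallest such K is 2.

2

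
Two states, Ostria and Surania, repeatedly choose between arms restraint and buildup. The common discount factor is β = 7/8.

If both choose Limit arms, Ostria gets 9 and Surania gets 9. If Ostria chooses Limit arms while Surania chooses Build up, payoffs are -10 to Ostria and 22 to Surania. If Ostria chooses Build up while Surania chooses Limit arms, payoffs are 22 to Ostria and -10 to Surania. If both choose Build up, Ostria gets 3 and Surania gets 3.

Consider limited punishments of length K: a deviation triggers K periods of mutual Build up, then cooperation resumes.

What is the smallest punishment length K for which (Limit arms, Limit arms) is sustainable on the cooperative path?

3

IC: β(1−β^K)/(1−β) ≥ (22−9)/(9−3) = 13/6.
With β = 7/8: need 1 − β^K ≥ 13/6·(1−7/8)/(7/8), i.e. β^K ≤ 0.6905.
Since (7/8)^2 = 0.7656 and (7/8)^3 = 0.6699, the smallest such K is 3.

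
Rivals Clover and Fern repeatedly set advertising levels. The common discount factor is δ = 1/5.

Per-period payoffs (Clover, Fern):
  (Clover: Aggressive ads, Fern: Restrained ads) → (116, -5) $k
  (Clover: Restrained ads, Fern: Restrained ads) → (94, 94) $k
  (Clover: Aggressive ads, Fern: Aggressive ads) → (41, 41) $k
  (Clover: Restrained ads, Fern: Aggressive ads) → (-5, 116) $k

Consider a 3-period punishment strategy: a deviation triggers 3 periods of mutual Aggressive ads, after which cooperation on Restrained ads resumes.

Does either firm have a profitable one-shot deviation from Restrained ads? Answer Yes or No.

Yes

Comparing payoff streams over the 4 periods until play realigns: cooperate → 94(1+δ+…+δ^3); deviate → 116 + 41(δ+…+δ^3).
Cooperation is sustained iff (94−41)(δ+…+δ^3) ≥ 116−94.
δ+…+δ^3 = 1/5·(1−(1/5)^3)/(1−1/5) = 0.2480, and (116−94)/(94−41) = 0.4151.
0.2480 < 0.4151, so cooperation is not sustainable.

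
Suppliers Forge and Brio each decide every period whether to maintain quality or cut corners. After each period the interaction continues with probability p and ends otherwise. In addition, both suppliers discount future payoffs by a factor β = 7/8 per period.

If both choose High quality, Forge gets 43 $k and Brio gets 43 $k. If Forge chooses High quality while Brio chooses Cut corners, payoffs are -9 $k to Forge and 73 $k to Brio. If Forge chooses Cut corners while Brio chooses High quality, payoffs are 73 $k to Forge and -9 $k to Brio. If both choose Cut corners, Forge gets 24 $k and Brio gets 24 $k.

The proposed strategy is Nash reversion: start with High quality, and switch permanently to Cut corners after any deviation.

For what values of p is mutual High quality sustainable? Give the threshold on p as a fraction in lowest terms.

240/343

With continuation probability p and discount β, the effective per-period discount factor is βp.
Grim-trigger IC: βp ≥ (73−43)/(73−24) = 30/49.
So p ≥ (30/49)/(7/8) = 240/343.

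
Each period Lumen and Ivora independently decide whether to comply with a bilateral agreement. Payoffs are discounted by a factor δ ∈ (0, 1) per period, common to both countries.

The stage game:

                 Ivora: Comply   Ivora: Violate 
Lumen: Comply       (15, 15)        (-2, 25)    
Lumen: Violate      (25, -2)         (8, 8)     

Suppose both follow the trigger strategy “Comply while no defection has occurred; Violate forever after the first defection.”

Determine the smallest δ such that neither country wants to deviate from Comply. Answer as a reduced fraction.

Cooperation forever yields 15 each period: 15/(1−δ).
Deviating yields 25 once, then 8 forever: 25 + 8δ/(1−δ).
No profitable deviation requires 15/(1−δ) ≥ 25 + 8δ/(1−δ).
Multiplying by (1−δ): 15 ≥ 25(1−δ) + 8δ = 25 − 17δ.
So 17δ ≥ 10, i.e. δ ≥ 10/17.

10/17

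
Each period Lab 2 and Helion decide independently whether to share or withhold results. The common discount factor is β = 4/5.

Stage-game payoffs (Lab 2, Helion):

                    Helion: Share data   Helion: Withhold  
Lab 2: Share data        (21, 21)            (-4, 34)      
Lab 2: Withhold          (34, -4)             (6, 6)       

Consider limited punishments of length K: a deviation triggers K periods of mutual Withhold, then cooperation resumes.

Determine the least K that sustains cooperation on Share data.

2

No profitable deviation requires (21−6)(β+…+β^K) ≥ 34−21, i.e. β+…+β^K ≥ 13/15 ≈ 0.8667.
With β = 4/5, the partial sums are K=1: 0.8000, K=2: 1.4400.
K = 2 is the first length at which the sum reaches 0.8667.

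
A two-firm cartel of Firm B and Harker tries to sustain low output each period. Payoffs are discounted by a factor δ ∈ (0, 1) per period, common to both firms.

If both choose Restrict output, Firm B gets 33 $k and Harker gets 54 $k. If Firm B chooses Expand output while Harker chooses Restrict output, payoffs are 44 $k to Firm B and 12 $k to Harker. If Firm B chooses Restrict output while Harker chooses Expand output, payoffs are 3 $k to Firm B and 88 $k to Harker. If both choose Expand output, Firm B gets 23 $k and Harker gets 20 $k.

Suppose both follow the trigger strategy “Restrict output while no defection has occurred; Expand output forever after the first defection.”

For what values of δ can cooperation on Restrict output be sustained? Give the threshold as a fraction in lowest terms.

Firm B's threshold: (44−33)/(44−23) = 11/21.
Harker's threshold: (88−54)/(88−20) = 1/2.
11/21 > 1/2, so Firm B binds and δ* = 11/21.

11/21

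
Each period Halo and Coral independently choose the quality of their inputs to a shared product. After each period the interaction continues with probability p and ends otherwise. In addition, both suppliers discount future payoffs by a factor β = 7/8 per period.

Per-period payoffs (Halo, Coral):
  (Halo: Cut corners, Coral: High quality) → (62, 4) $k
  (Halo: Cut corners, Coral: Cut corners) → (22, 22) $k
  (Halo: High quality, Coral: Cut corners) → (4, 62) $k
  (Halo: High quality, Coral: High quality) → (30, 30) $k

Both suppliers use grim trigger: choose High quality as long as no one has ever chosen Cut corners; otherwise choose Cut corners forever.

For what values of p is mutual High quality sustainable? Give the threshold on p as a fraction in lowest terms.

With continuation probability p and discount β, the effective per-period discount factor is βp.
Grim-trigger IC: βp ≥ (62−30)/(62−22) = 4/5.
So p ≥ (4/5)/(7/8) = 32/35.

32/35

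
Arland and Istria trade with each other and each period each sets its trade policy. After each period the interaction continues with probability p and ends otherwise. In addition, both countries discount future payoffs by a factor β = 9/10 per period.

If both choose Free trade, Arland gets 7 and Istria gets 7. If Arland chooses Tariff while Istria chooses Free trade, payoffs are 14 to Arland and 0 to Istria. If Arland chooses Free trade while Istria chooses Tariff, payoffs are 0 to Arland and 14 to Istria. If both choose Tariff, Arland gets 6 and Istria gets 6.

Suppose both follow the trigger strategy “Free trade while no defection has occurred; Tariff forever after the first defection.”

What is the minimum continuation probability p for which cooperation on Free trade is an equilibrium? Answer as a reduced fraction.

35/36

With continuation probability p and discount β, the effective per-period discount factor is βp.
Grim-trigger IC: βp ≥ (14−7)/(14−6) = 7/8.
So p ≥ (7/8)/(9/10) = 35/36.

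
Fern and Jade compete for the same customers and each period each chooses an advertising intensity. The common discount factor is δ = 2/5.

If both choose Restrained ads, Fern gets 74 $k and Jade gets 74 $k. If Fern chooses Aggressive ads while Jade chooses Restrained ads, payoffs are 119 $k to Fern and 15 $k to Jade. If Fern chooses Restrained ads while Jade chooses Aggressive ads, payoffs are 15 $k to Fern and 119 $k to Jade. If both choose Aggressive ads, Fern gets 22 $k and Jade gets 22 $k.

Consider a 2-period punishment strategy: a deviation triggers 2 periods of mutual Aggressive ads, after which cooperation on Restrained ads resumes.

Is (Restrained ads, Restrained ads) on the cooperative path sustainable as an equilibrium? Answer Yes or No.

No

Comparing payoff streams over the 3 periods until play realigns: cooperate → 74(1+δ+…+δ^2); deviate → 119 + 22(δ+…+δ^2).
Cooperation is sustained iff (74−22)(δ+…+δ^2) ≥ 119−74.
δ+…+δ^2 = 2/5·(1−(2/5)^2)/(1−2/5) = 0.5600, and (119−74)/(74−22) = 0.8654.
0.5600 < 0.8654, so cooperation is not sustainable.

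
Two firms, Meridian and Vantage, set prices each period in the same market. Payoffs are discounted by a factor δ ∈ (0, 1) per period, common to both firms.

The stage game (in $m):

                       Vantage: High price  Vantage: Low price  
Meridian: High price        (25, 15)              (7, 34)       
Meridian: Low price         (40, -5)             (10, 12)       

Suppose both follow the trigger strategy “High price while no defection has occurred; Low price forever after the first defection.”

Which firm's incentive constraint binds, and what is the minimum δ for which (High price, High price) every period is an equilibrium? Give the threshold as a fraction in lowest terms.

Vantage; δ ≥ 19/22

For Meridian: deviation gain 40−25 = 15, per-period punishment loss 25−10 = 15. IC gives δ ≥ 15/30 = 1/2.
For Vantage: gain 19, loss 3 per period, so δ ≥ 19/22.
The tighter constraint is Vantage's, so cooperation needs δ ≥ 19/22.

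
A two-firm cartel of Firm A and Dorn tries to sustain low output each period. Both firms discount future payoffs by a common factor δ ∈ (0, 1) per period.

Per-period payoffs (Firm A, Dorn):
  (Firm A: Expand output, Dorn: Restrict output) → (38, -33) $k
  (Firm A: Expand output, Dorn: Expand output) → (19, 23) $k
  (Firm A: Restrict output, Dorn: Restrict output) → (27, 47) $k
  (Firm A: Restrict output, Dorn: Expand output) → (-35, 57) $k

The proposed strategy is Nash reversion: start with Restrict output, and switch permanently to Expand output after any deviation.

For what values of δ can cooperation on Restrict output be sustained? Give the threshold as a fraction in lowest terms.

11/19

Firm A: cooperation gives 27 each period; deviation gives 38 once then 19 forever.
  27/(1−δ) ≥ 38 + 19δ/(1−δ) ⇒ δ ≥ 11/19.
Dorn: cooperation gives 47 each period; deviation gives 57 once then 23 forever.
  δ ≥ 10/34 = 5/17.
Both must hold, so the binding constraint is Firm A's: δ ≥ 11/19.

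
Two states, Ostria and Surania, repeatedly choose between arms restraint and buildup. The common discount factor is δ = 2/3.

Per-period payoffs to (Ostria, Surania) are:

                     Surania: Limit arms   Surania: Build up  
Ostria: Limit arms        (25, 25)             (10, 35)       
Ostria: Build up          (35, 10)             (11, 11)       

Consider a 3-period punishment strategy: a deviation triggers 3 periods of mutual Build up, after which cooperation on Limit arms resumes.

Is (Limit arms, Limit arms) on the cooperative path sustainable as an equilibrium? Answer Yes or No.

IC: δ+…+δ^3 ≥ (35−25)/(25−11) = 5/7.
At δ = 2/3: partial sum = 1.4074 ≥ 0.7143. Cooperation sustainable.

Yes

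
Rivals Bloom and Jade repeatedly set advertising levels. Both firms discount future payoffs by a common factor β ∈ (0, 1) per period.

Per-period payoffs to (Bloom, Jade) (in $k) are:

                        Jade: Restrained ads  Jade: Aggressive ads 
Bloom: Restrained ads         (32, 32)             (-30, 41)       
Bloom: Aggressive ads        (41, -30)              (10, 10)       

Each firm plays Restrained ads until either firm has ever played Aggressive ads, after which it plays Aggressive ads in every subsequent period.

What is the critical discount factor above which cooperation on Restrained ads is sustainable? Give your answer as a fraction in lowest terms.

9/31

Cooperation forever yields 32 each period: 32/(1−β).
Deviating yields 41 once, then 10 forever: 41 + 10β/(1−β).
No profitable deviation requires 32/(1−β) ≥ 41 + 10β/(1−β).
Multiplying by (1−β): 32 ≥ 41(1−β) + 10β = 41 − 31β.
So 31β ≥ 9, i.e. β ≥ 9/31.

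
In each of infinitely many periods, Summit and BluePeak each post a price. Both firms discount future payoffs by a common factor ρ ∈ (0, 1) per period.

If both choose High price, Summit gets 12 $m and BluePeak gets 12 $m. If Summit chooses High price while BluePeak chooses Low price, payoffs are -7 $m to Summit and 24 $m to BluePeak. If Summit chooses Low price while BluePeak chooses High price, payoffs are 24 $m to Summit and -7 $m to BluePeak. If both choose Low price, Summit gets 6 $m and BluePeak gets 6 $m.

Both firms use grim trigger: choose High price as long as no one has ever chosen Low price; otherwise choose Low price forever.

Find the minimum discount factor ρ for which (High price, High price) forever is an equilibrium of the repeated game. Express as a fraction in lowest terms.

12/(1−ρ) ≥ 24 + 6ρ/(1−ρ)
12 ≥ 24 − 18ρ
ρ ≥ 12/18 = 2/3.

2/3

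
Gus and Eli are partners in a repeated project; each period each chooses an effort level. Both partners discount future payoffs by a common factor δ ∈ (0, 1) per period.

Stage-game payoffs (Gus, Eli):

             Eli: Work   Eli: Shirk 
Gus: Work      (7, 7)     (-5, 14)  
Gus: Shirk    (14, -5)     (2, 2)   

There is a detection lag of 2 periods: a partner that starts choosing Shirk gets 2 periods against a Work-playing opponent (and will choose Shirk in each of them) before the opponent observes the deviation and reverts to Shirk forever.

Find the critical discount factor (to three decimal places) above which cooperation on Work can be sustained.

0.764

A deviator earns 14 for 2 periods, then 2 forever; cooperating earns 7 forever. Multiplying the IC by (1−δ):
7 ≥ 14(1−δ^2) + 2δ^2, so 12·δ^2 ≥ 7 and δ^2 ≥ 7/12.
δ ≥ (7/12)^(1/2) ≈ 0.764.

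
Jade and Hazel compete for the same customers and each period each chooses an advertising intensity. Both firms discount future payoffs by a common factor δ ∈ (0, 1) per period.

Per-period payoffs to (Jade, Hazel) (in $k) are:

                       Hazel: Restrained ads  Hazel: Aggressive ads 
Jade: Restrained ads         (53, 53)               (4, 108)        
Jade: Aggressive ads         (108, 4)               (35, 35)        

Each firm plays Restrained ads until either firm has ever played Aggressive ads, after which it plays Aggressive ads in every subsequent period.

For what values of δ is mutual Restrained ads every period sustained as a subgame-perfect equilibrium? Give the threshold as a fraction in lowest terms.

55/73

53/(1−δ) ≥ 108 + 35δ/(1−δ)
53 ≥ 108 − 73δ
δ ≥ 55/73.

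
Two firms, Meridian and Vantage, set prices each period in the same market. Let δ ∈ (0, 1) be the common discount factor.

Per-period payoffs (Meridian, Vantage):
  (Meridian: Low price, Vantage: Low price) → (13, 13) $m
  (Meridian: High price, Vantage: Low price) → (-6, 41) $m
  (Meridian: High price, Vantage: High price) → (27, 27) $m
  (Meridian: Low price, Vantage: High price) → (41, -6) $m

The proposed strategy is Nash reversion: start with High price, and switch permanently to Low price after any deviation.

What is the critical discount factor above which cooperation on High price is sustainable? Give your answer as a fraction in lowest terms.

1/2

Under grim trigger the critical discount factor is (T−C)/(T−P) with T = 41, C = 27, P = 13.
δ* = (41−27)/(41−13) = 14/28 = 1/2.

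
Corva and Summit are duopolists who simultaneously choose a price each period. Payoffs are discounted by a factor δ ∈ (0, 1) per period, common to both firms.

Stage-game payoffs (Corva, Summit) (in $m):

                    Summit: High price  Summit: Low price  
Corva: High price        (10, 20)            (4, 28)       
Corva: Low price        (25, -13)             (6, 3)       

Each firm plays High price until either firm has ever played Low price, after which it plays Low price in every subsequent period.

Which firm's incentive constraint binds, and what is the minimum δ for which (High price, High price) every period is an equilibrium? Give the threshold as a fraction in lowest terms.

Corva; δ ≥ 15/19

Corva: cooperation gives 10 each period; deviation gives 25 once then 6 forever.
  10/(1−δ) ≥ 25 + 6δ/(1−δ) ⇒ δ ≥ 15/19.
Summit: cooperation gives 20 each period; deviation gives 28 once then 3 forever.
  δ ≥ 8/25.
Both must hold, so the binding constraint is Corva's: δ ≥ 15/19.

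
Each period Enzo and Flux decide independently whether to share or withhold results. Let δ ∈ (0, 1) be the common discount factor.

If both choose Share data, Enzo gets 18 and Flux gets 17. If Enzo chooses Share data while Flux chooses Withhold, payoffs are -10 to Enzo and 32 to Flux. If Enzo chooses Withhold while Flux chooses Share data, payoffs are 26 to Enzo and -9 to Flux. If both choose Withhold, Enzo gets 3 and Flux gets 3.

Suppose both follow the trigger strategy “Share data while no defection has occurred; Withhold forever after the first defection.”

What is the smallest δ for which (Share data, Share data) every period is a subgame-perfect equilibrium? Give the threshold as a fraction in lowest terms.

Enzo's threshold: (26−18)/(26−3) = 8/23.
Flux's threshold: (32−17)/(32−3) = 15/29.
8/23 < 15/29, so Flux binds and δ* = 15/29.

15/29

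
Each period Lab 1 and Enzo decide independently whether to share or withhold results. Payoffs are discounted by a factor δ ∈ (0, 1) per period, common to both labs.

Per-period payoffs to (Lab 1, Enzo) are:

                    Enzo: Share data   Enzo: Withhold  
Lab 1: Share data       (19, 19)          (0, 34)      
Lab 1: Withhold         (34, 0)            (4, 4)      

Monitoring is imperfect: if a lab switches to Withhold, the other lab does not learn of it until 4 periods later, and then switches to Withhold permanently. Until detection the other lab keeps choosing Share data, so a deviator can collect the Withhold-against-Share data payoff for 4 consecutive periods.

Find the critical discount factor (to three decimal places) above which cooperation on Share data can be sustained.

The best deviation is to choose Withhold for all 4 undetected periods, earning 34 each, then 4 forever once detected.
Deviation value: 34(1−δ^4)/(1−δ) + 4δ^4/(1−δ); cooperation value: 19/(1−δ).
IC: 19 ≥ 34(1−δ^4) + 4δ^4 = 34 − 30δ^4.
So δ^4 ≥ 15/30 = 1/2, giving δ ≥ (1/2)^(1/4) ≈ 0.841.

0.841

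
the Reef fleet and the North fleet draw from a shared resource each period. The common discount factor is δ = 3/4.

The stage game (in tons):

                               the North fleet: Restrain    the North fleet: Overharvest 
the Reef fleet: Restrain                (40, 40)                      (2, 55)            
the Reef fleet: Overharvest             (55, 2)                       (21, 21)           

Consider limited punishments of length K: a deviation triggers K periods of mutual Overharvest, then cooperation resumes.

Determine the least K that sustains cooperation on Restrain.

2

Need Σ_{k=1}^{K} δ^k ≥ (55−40)/(40−21) = 0.7895 at δ = 3/4.
At K = 1 the sum is 0.7500 < 0.7895; at K = 2 it is 1.3125 ≥ 0.7895.
So the minimum punishment length is K = 2.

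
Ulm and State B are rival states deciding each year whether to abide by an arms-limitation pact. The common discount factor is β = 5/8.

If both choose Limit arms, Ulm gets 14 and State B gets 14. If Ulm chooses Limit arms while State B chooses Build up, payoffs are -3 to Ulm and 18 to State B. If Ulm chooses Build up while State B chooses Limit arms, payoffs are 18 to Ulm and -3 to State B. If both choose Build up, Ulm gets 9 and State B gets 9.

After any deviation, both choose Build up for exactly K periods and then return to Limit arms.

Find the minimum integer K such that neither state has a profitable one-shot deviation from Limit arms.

2

IC: β(1−β^K)/(1−β) ≥ (18−14)/(14−9) = 4/5.
With β = 5/8: need 1 − β^K ≥ 4/5·(1−5/8)/(5/8), i.e. β^K ≤ 0.5200.
Since (5/8)^1 = 0.6250 and (5/8)^2 = 0.3906, the smallest such K is 2.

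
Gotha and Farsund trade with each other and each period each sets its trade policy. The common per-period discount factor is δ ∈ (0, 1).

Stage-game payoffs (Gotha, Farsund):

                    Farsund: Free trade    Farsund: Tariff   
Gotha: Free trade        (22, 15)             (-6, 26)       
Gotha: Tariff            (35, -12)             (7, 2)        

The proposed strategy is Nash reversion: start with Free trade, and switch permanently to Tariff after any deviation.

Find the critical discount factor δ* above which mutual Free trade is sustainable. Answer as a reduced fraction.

Gotha: cooperation gives 22 each period; deviation gives 35 once then 7 forever.
  22/(1−δ) ≥ 35 + 7δ/(1−δ) ⇒ δ ≥ 13/28.
Farsund: cooperation gives 15 each period; deviation gives 26 once then 2 forever.
  δ ≥ 11/24.
Both must hold, so the binding constraint is Gotha's: δ ≥ 13/28.

13/28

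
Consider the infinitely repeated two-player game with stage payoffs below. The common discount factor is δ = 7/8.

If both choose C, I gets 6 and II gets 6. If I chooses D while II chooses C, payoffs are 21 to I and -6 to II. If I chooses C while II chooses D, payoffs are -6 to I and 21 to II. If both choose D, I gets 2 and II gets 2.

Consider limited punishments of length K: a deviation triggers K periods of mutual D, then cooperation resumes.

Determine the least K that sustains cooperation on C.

6

Need Σ_{k=1}^{K} δ^k ≥ (21−6)/(6−2) = 3.7500 at δ = 7/8.
At K = 5 the sum is 3.4096 < 3.7500; at K = 6 it is 3.8584 ≥ 3.7500.
So the minimum punishment length is K = 6.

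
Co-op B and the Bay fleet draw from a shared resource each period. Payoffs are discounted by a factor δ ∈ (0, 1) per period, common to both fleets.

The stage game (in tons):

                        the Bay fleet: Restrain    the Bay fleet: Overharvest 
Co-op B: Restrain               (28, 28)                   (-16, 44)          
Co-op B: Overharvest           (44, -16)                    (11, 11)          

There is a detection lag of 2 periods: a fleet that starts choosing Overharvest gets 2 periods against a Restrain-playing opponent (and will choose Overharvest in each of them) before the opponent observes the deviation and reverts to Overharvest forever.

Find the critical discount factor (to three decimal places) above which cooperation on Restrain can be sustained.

A deviator earns 44 for 2 periods, then 11 forever; cooperating earns 28 forever. Multiplying the IC by (1−δ):
28 ≥ 44(1−δ^2) + 11δ^2, so 33·δ^2 ≥ 16 and δ^2 ≥ 16/33.
δ ≥ (16/33)^(1/2) ≈ 0.696.

0.696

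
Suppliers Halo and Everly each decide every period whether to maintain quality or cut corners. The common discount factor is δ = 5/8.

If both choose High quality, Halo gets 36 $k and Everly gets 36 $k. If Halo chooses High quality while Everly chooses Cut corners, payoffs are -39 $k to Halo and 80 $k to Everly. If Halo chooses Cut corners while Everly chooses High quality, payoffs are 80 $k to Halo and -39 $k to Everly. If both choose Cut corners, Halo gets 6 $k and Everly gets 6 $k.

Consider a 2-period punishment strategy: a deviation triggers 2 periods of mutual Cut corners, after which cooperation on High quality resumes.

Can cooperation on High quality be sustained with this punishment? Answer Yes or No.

No

Comparing payoff streams over the 3 periods until play realigns: cooperate → 36(1+δ+…+δ^2); deviate → 80 + 6(δ+…+δ^2).
Cooperation is sustained iff (36−6)(δ+…+δ^2) ≥ 80−36.
δ+…+δ^2 = 5/8·(1−(5/8)^2)/(1−5/8) = 1.0156, and (80−36)/(36−6) = 1.4667.
1.0156 < 1.4667, so cooperation is not sustainable.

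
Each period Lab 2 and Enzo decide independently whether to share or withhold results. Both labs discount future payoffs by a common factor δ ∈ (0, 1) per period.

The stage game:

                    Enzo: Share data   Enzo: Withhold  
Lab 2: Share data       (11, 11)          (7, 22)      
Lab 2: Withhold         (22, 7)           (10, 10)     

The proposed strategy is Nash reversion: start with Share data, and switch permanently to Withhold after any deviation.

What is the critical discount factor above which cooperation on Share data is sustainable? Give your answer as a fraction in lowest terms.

11/12

Cooperation forever yields 11 each period: 11/(1−δ).
Deviating yields 22 once, then 10 forever: 22 + 10δ/(1−δ).
No profitable deviation requires 11/(1−δ) ≥ 22 + 10δ/(1−δ).
Multiplying by (1−δ): 11 ≥ 22(1−δ) + 10δ = 22 − 12δ.
So 12δ ≥ 11, i.e. δ ≥ 11/12.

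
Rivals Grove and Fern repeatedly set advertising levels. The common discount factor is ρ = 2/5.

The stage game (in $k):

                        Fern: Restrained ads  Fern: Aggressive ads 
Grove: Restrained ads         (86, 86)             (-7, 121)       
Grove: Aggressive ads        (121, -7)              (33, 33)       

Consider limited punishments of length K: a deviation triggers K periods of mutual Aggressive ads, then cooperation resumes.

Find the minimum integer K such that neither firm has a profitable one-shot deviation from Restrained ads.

6

IC: ρ(1−ρ^K)/(1−ρ) ≥ (121−86)/(86−33) = 35/53.
With ρ = 2/5: need 1 − ρ^K ≥ 35/53·(1−2/5)/(2/5), i.e. ρ^K ≤ 0.0094.
Since (2/5)^5 = 0.0102 and (2/5)^6 = 0.0041, the smallest such K is 6.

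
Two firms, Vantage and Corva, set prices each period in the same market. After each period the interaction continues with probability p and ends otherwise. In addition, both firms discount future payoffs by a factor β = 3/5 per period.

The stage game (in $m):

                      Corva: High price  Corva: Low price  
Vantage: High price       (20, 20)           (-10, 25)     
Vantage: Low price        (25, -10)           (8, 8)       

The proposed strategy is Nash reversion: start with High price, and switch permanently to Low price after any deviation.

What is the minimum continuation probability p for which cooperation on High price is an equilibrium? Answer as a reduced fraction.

25/51

With continuation probability p and discount β, the effective per-period discount factor is βp.
Grim-trigger IC: βp ≥ (25−20)/(25−8) = 5/17.
So p ≥ (5/17)/(3/5) = 25/51.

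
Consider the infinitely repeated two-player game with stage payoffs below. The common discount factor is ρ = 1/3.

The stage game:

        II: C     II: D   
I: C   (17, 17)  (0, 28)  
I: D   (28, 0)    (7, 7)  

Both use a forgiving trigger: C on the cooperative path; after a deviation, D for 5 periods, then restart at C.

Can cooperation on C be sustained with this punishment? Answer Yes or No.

No

IC: ρ+…+ρ^5 ≥ (28−17)/(17−7) = 11/10.
At ρ = 1/3: partial sum = 0.4979 < 1.1000. Cooperation not sustainable.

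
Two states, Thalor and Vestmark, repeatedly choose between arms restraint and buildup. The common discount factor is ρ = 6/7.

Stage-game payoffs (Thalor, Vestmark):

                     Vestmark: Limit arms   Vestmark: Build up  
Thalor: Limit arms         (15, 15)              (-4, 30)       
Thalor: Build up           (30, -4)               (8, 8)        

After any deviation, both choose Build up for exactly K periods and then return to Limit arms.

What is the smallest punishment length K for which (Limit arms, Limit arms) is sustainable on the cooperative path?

Need Σ_{k=1}^{K} ρ^k ≥ (30−15)/(15−8) = 2.1429 at ρ = 6/7.
At K = 2 the sum is 1.5918 < 2.1429; at K = 3 it is 2.2216 ≥ 2.1429.
So the minimum punishment length is K = 3.

3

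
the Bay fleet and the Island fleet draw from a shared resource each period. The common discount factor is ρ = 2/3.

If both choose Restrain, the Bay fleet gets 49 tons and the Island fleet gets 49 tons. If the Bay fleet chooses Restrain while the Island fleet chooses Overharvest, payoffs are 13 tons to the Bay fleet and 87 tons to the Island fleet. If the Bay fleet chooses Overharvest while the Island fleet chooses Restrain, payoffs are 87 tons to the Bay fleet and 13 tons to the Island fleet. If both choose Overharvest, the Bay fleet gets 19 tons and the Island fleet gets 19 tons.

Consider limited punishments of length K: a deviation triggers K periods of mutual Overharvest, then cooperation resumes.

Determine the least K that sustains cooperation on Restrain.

3

Need Σ_{k=1}^{K} ρ^k ≥ (87−49)/(49−19) = 1.2667 at ρ = 2/3.
At K = 2 the sum is 1.1111 < 1.2667; at K = 3 it is 1.4074 ≥ 1.2667.
So the minimum punishment length is K = 3.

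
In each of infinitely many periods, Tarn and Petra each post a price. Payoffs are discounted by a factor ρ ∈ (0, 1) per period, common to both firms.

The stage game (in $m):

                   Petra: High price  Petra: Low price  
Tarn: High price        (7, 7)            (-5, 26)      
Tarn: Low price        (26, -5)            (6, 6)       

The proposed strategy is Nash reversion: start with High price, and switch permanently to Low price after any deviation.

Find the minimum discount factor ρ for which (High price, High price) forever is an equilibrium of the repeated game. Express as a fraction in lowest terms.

One-period gain from deviating is 26 − 7 = 19. The loss is 7 − 6 = 1 in every subsequent period, with present value 1·ρ/(1−ρ).
Deviation is unprofitable when 1·ρ/(1−ρ) ≥ 19, i.e. ρ/(1−ρ) ≥ 19.
Equivalently ρ ≥ 19/(19+1) = 19/20.

19/20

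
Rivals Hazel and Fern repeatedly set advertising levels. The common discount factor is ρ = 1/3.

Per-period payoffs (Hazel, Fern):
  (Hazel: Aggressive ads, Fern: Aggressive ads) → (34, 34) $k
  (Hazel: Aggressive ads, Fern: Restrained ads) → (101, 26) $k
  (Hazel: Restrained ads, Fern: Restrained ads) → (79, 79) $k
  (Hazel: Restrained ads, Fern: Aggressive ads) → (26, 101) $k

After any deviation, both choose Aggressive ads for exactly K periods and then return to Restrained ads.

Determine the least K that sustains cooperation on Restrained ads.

IC: ρ(1−ρ^K)/(1−ρ) ≥ (101−79)/(79−34) = 22/45.
With ρ = 1/3: need 1 − ρ^K ≥ 22/45·(1−1/3)/(1/3), i.e. ρ^K ≤ 0.0222.
Since (1/3)^3 = 0.0370 and (1/3)^4 = 0.0123, the smallest such K is 4.

4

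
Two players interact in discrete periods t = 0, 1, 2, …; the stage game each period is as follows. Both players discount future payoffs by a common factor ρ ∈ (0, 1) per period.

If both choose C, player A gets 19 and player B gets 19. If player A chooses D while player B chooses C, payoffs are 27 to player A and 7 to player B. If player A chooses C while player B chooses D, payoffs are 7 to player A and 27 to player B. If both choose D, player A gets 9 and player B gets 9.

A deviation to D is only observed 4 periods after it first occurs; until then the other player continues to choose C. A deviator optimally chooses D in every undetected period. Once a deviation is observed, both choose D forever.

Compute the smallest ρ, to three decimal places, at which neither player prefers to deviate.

The best deviation is to choose D for all 4 undetected periods, earning 27 each, then 9 forever once detected.
Deviation value: 27(1−ρ^4)/(1−ρ) + 9ρ^4/(1−ρ); cooperation value: 19/(1−ρ).
IC: 19 ≥ 27(1−ρ^4) + 9ρ^4 = 27 − 18ρ^4.
So ρ^4 ≥ 8/18 = 4/9, giving ρ ≥ (4/9)^(1/4) ≈ 0.816.

0.816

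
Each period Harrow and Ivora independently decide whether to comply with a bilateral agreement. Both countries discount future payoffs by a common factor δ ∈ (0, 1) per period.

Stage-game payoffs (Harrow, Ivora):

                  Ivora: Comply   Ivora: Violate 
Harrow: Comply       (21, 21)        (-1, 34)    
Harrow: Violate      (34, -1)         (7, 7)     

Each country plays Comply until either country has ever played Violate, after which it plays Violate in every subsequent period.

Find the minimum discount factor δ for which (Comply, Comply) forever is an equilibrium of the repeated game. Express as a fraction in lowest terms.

13/27

One-period gain from deviating is 34 − 21 = 13. The loss is 21 − 7 = 14 in every subsequent period, with present value 14·δ/(1−δ).
Deviation is unprofitable when 14·δ/(1−δ) ≥ 13, i.e. δ/(1−δ) ≥ 13/14.
Equivalently δ ≥ 13/(13+14) = 13/27.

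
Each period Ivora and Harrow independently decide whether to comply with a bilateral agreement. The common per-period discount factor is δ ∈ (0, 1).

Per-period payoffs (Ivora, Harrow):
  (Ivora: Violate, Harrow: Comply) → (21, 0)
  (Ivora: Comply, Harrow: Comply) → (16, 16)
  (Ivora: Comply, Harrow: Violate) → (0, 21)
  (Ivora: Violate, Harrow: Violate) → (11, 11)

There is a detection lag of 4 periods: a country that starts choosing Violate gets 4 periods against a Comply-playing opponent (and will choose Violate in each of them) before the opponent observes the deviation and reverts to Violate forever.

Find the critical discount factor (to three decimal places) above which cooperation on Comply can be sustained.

0.841

A deviator earns 21 for 4 periods, then 11 forever; cooperating earns 16 forever. Multiplying the IC by (1−δ):
16 ≥ 21(1−δ^4) + 11δ^4, so 10·δ^4 ≥ 5 and δ^4 ≥ 1/2.
δ ≥ (1/2)^(1/4) ≈ 0.841.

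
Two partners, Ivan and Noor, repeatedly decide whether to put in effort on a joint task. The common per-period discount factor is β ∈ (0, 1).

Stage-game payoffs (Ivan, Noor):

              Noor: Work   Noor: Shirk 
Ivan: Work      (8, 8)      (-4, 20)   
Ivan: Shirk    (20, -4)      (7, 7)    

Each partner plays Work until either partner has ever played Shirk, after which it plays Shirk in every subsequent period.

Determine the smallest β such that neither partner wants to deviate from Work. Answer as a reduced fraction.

8/(1−β) ≥ 20 + 7β/(1−β)
8 ≥ 20 − 13β
β ≥ 12/13.

12/13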